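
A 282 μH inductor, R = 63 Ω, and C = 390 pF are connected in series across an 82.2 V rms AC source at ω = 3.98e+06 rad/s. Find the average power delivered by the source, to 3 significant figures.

X_L = ωL = 1120 Ω
X_C = 1/(ωC) = 644 Ω
Net reactance X = X_L − X_C = 478 Ω
Z = 63.0 + j478 Ω
|Z| = √(63.0² + 478²) = 482 Ω
∠Z = arctan(478/63.0) = 82.5°
I = V/|Z| = 170 mA
P = VI cos φ = 82.2 × 0.170 × cos(82.5°) = 1.83 W

1.83 W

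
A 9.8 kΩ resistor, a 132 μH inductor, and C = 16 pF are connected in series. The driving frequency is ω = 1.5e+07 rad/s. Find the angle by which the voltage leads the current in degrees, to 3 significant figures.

-12.6°

X_L = ωL = 1980 Ω
X_C = 1/(ωC) = 4170 Ω
Net reactance X = X_L − X_C = -2190 Ω
Z = 9800 − j2190 Ω
|Z| = √(9800² + 2190²) = 10000 Ω
∠Z = arctan(-2190/9800) = -12.6°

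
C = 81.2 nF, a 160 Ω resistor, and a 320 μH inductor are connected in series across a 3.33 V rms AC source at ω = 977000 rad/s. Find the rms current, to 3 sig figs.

9.79 mA

X_L = ωL = 313 Ω
X_C = 1/(ωC) = 12.6 Ω
Net reactance X = X_L − X_C = 300 Ω
Z = 160 + j300 Ω
|Z| = √(160² + 300²) = 340 Ω
I = V/|Z| = 3.33/340 = 9.79 mA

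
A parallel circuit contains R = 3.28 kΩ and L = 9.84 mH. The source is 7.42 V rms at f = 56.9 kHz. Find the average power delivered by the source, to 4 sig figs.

16.79 mW

ω = 2πf = 357500 rad/s
X_L = ωL = 3518 Ω
Parallel: admittances add. Y = 1/R + 1/(jωL)
Y = (0.0003049 − j0.0002843) S
|Y| = 0.0004168 S → |Z| = 1/|Y| = 2399 Ω, ∠Z = −∠Y = 43.00°
I = V/|Z| = 3.093 mA
P = VI cos φ = 7.42 × 0.003093 × cos(43.00°) = 16.79 mW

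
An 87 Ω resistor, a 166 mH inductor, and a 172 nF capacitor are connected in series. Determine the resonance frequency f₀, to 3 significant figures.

ω₀ = 1/√(LC) = 1/√(0.166 × 1.72e-07) = 5918 rad/s
f₀ = ω₀/(2π) = 942 Hz

942 Hz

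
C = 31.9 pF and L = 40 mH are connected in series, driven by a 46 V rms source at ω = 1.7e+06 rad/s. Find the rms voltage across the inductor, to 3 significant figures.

X_L = ωL = 68000 Ω
X_C = 1/(ωC) = 18400 Ω
Net reactance X = X_L − X_C = 49600 Ω
Z = j49600 Ω
|Z| = √(0² + 49600²) = 49600 Ω
I = V/|Z| = 928 μA
V_L = I·|Z_L| = 0.000928 × 68000 = 63.1 V

63.1 V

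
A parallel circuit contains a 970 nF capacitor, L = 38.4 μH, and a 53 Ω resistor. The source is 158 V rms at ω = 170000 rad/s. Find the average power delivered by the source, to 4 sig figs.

471.0 W

X_L = ωL = 6.528 Ω
X_C = 1/(ωC) = 6.064 Ω
Parallel: admittances add. Y = 1/R + 1/(jωL) + jωC
Y = (0.01887 + j0.01171) S
|Y| = 0.02221 S → |Z| = 1/|Y| = 45.03 Ω, ∠Z = −∠Y = -31.83°
I = V/|Z| = 3.509 A
P = VI cos φ = 158 × 3.509 × cos(-31.83°) = 471.0 W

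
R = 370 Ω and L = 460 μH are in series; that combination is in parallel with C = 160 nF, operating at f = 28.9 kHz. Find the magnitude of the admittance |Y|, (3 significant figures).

ω = 2πf = 181600 rad/s
X_L = ωL = 83.5 Ω
X_C = 1/(ωC) = 34.4 Ω
Branch 1 (R+jX_L): Z₁ = 370 + j83.5 Ω, |Z₁| = 379 Ω
Branch 2 (−jX_C): Z₂ = −j34.4 Ω
Parallel: Z = Z₁Z₂/(Z₁+Z₂), |Z| = 35.0 Ω, ∠Z = -84.8°
|Y| = 1/|Z| = 28.6 mS

28.6 mS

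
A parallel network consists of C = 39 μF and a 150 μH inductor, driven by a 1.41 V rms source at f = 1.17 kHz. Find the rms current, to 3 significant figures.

874 mA

ω = 2πf = 7351 rad/s
X_L = ωL = 1.10 Ω
X_C = 1/(ωC) = 3.49 Ω
Parallel: admittances add. Y = 1/(jωL) + jωC
Y = (0 − j0.620) S
|Y| = 0.620 S → |Z| = 1/|Y| = 1.61 Ω, ∠Z = −∠Y = 90.0°
I = V/|Z| = 1.41/1.61 = 874 mA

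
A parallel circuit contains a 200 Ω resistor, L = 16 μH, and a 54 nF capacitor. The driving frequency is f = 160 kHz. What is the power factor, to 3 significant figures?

ω = 2πf = 1.005e+06 rad/s
X_L = ωL = 16.1 Ω
X_C = 1/(ωC) = 18.4 Ω
Parallel: admittances add. Y = 1/R + 1/(jωL) + jωC
Y = (0.00500 − j0.00788) S
|Y| = 0.00934 S → |Z| = 1/|Y| = 107 Ω, ∠Z = −∠Y = 57.6°
cos φ = cos(57.6°) = 0.536

0.536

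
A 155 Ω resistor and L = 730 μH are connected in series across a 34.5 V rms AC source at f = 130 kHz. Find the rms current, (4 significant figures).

56.00 mA

ω = 2πf = 816800 rad/s
X_L = ωL = 596.3 Ω
Z = 155.0 + j596.3 Ω
|Z| = √(155.0² + 596.3²) = 616.1 Ω
I = V/|Z| = 34.5/616.1 = 56.00 mA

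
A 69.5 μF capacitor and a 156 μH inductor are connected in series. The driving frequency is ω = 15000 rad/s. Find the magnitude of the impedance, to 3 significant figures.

X_L = ωL = 2.34 Ω
X_C = 1/(ωC) = 0.959 Ω
Net reactance X = X_L − X_C = 1.38 Ω
Z = j1.38 Ω
|Z| = √(0² + 1.38²) = 1.38 Ω

1.38 Ω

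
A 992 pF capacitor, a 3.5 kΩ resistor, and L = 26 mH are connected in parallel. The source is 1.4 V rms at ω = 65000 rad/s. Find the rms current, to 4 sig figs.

X_L = ωL = 1690 Ω
X_C = 1/(ωC) = 15510 Ω
Parallel: admittances add. Y = 1/R + 1/(jωL) + jωC
Y = (0.0002857 − j0.0005272) S
|Y| = 0.0005997 S → |Z| = 1/|Y| = 1668 Ω, ∠Z = −∠Y = 61.55°
I = V/|Z| = 1.4/1668 = 839.5 μA

839.5 μA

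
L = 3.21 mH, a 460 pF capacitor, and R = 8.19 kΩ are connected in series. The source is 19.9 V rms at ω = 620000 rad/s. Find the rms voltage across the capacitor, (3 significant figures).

8.38 V

X_L = ωL = 1990 Ω
X_C = 1/(ωC) = 3510 Ω
Net reactance X = X_L − X_C = -1520 Ω
Z = 8190 − j1520 Ω
|Z| = √(8190² + 1520²) = 8330 Ω
I = V/|Z| = 2.39 mA
V_C = I·|Z_C| = 0.00239 × 3510 = 8.38 V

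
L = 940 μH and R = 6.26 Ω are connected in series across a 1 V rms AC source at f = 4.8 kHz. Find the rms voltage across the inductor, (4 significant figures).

ω = 2πf = 30160 rad/s
X_L = ωL = 28.35 Ω
Z = 6.260 + j28.35 Ω
|Z| = √(6.260² + 28.35²) = 29.03 Ω
I = V/|Z| = 34.44 mA
V_L = I·|Z_L| = 0.03444 × 28.35 = 0.9765 V

0.9765 V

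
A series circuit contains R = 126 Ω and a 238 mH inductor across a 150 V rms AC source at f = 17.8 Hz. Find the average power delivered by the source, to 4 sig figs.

170.9 W

ω = 2πf = 111.8 rad/s
X_L = ωL = 26.62 Ω
Z = 126.0 + j26.62 Ω
|Z| = √(126.0² + 26.62²) = 128.8 Ω
∠Z = arctan(26.62/126.0) = 11.93°
I = V/|Z| = 1.165 A
P = VI cos φ = 150 × 1.165 × cos(11.93°) = 170.9 W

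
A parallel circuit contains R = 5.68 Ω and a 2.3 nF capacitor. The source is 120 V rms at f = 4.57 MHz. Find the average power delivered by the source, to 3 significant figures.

2.54 kW

ω = 2πf = 2.871e+07 rad/s
X_C = 1/(ωC) = 15.1 Ω
Parallel: admittances add. Y = 1/R + jωC
Y = (0.176 + j0.0660) S
|Y| = 0.188 S → |Z| = 1/|Y| = 5.32 Ω, ∠Z = −∠Y = -20.6°
I = V/|Z| = 22.6 A
P = VI cos φ = 120 × 22.6 × cos(-20.6°) = 2.54 kW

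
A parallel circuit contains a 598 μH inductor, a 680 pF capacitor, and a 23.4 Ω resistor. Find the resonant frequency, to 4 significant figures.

ω₀ = 1/√(LC) = 1/√(0.000598 × 6.8e-10) = 1.568e+06 rad/s
f₀ = ω₀/(2π) = 249.6 kHz

249.6 kHz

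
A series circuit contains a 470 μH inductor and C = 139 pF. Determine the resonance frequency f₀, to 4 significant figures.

ω₀ = 1/√(LC) = 1/√(0.00047 × 1.39e-10) = 3.912e+06 rad/s
f₀ = ω₀/(2π) = 622.7 kHz

622.7 kHz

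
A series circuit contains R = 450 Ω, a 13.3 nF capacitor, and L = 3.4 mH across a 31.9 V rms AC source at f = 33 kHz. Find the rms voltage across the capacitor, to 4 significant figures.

ω = 2πf = 207300 rad/s
X_L = ωL = 705.0 Ω
X_C = 1/(ωC) = 362.6 Ω
Net reactance X = X_L − X_C = 342.4 Ω
Z = 450.0 + j342.4 Ω
|Z| = √(450.0² + 342.4²) = 565.4 Ω
I = V/|Z| = 56.42 mA
V_C = I·|Z_C| = 0.05642 × 362.6 = 20.46 V

20.46 V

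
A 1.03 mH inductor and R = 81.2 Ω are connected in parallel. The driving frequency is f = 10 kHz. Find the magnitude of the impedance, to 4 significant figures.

50.61 Ω

ω = 2πf = 62830 rad/s
X_L = ωL = 64.72 Ω
Parallel: admittances add. Y = 1/R + 1/(jωL)
Y = (0.01232 − j0.01545) S
|Y| = 0.01976 S → |Z| = 1/|Y| = 50.61 Ω, ∠Z = −∠Y = 51.44°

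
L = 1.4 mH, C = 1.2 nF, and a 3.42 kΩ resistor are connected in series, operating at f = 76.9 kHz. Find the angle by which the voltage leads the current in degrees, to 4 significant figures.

-17.04°

ω = 2πf = 483200 rad/s
X_L = ωL = 676.4 Ω
X_C = 1/(ωC) = 1725 Ω
Net reactance X = X_L − X_C = -1048 Ω
Z = 3420 − j1048 Ω
|Z| = √(3420² + 1048²) = 3577 Ω
∠Z = arctan(-1048/3420) = -17.04°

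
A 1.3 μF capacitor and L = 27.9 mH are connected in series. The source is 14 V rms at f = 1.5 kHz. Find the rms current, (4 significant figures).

ω = 2πf = 9425 rad/s
X_L = ωL = 263.0 Ω
X_C = 1/(ωC) = 81.62 Ω
Net reactance X = X_L − X_C = 181.3 Ω
Z = j181.3 Ω
|Z| = √(0² + 181.3²) = 181.3 Ω
I = V/|Z| = 14/181.3 = 77.21 mA

77.21 mA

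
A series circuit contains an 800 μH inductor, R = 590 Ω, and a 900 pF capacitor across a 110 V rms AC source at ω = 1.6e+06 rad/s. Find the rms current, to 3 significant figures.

X_L = ωL = 1280 Ω
X_C = 1/(ωC) = 694 Ω
Net reactance X = X_L − X_C = 586 Ω
Z = 590 + j586 Ω
|Z| = √(590² + 586²) = 831 Ω
I = V/|Z| = 110/831 = 132 mA

132 mA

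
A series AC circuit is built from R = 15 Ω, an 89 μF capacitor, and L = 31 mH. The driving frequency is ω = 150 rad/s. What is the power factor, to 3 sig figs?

X_L = ωL = 4.65 Ω
X_C = 1/(ωC) = 74.9 Ω
Net reactance X = X_L − X_C = -70.3 Ω
Z = 15.0 − j70.3 Ω
|Z| = √(15.0² + 70.3²) = 71.8 Ω
∠Z = arctan(-70.3/15.0) = -77.9°
cos φ = cos(-77.9°) = 0.209

0.209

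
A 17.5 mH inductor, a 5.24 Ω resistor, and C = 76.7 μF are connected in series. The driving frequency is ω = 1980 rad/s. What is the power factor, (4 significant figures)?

X_L = ωL = 34.65 Ω
X_C = 1/(ωC) = 6.585 Ω
Net reactance X = X_L − X_C = 28.07 Ω
Z = 5.240 + j28.07 Ω
|Z| = √(5.240² + 28.07²) = 28.55 Ω
∠Z = arctan(28.07/5.240) = 79.42°
cos φ = cos(79.42°) = 0.1835

0.1835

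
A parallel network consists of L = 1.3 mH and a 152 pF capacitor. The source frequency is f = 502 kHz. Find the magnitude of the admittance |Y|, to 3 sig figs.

ω = 2πf = 3.154e+06 rad/s
X_L = ωL = 4100 Ω
X_C = 1/(ωC) = 2090 Ω
Parallel: admittances add. Y = 1/(jωL) + jωC
Y = (0 + j0.000236) S
|Y| = 0.000236 S → |Z| = 1/|Y| = 4250 Ω, ∠Z = −∠Y = -90.0°

236 μS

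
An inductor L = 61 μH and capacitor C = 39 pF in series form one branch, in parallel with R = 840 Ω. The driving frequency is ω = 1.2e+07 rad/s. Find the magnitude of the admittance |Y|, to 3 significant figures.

X_L = ωL = 732 Ω
X_C = 1/(ωC) = 2140 Ω
Branch 1: Z₁ = R = 840 Ω
Branch 2 (series LC): Z₂ = j(X_L − X_C) = −j1400 Ω
Parallel: Z = Z₁Z₂/(Z₁+Z₂), |Z| = 721 Ω, ∠Z = -30.9°
|Y| = 1/|Z| = 1.39 mS

1.39 mS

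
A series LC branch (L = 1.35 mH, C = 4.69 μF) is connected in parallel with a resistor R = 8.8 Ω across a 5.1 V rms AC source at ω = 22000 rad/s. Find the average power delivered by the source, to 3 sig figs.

X_L = ωL = 29.7 Ω
X_C = 1/(ωC) = 9.69 Ω
Branch 1: Z₁ = R = 8.80 Ω
Branch 2 (series LC): Z₂ = j(X_L − X_C) = j20.0 Ω
Parallel: Z = Z₁Z₂/(Z₁+Z₂), |Z| = 8.06 Ω, ∠Z = 23.7°
I = V/|Z| = 633 mA
P = VI cos φ = 5.1 × 0.633 × cos(23.7°) = 2.96 W

2.96 W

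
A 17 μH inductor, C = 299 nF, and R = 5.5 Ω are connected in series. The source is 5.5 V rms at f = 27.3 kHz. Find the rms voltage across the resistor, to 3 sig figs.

1.73 V

ω = 2πf = 171500 rad/s
X_L = ωL = 2.92 Ω
X_C = 1/(ωC) = 19.5 Ω
Net reactance X = X_L − X_C = -16.6 Ω
Z = 5.50 − j16.6 Ω
|Z| = √(5.50² + 16.6²) = 17.5 Ω
I = V/|Z| = 315 mA
V_R = I·|Z_R| = 0.315 × 5.50 = 1.73 V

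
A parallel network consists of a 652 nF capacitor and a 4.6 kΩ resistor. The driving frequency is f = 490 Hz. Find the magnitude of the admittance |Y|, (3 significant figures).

2.02 mS

ω = 2πf = 3079 rad/s
X_C = 1/(ωC) = 498 Ω
Parallel: admittances add. Y = 1/R + jωC
Y = (0.000217 + j0.00201) S
|Y| = 0.00202 S → |Z| = 1/|Y| = 495 Ω, ∠Z = −∠Y = -83.8°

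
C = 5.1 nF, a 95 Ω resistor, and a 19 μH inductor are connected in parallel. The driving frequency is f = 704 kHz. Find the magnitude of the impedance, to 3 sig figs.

66.7 Ω

ω = 2πf = 4.423e+06 rad/s
X_L = ωL = 84.0 Ω
X_C = 1/(ωC) = 44.3 Ω
Parallel: admittances add. Y = 1/R + 1/(jωL) + jωC
Y = (0.0105 + j0.0107) S
|Y| = 0.0150 S → |Z| = 1/|Y| = 66.7 Ω, ∠Z = −∠Y = -45.4°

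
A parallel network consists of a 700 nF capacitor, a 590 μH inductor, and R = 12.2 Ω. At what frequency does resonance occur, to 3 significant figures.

7.83 kHz

ω₀ = 1/√(LC) = 1/√(0.00059 × 7e-07) = 49210 rad/s
f₀ = ω₀/(2π) = 7.83 kHz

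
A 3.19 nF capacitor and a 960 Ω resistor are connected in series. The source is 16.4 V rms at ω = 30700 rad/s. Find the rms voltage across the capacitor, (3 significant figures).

X_C = 1/(ωC) = 10200 Ω
Z = 960 − j10200 Ω
|Z| = √(960² + 10200²) = 10300 Ω
I = V/|Z| = 1.60 mA
V_C = I·|Z_C| = 0.00160 × 10200 = 16.3 V

16.3 V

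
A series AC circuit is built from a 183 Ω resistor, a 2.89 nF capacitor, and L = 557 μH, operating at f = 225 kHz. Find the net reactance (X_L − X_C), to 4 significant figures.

ω = 2πf = 1.414e+06 rad/s
X_L = ωL = 787.4 Ω
X_C = 1/(ωC) = 244.8 Ω
X = 787.4 − 244.8 = 542.7 Ω

542.7 Ω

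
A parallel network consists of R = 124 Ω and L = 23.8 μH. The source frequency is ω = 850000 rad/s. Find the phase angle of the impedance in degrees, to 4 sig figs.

X_L = ωL = 20.23 Ω
Parallel: admittances add. Y = 1/R + 1/(jωL)
Y = (0.008065 − j0.04943) S
|Y| = 0.05009 S → |Z| = 1/|Y| = 19.97 Ω, ∠Z = −∠Y = 80.73°

80.73°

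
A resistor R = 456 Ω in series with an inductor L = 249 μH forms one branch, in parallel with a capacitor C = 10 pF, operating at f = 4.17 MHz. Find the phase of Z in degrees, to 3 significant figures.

ω = 2πf = 2.62e+07 rad/s
X_L = ωL = 6520 Ω
X_C = 1/(ωC) = 3820 Ω
Branch 1 (R+jX_L): Z₁ = 456 + j6520 Ω, |Z₁| = 6540 Ω
Branch 2 (−jX_C): Z₂ = −j3820 Ω
Parallel: Z = Z₁Z₂/(Z₁+Z₂), |Z| = 9090 Ω, ∠Z = -84.4°

-84.4°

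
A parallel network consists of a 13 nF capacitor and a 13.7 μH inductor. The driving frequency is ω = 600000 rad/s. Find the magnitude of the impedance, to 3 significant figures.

X_L = ωL = 8.22 Ω
X_C = 1/(ωC) = 128 Ω
Parallel: admittances add. Y = 1/(jωL) + jωC
Y = (0 − j0.114) S
|Y| = 0.114 S → |Z| = 1/|Y| = 8.78 Ω, ∠Z = −∠Y = 90.0°

8.78 Ω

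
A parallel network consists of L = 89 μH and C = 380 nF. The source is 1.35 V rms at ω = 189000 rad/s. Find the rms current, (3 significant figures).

X_L = ωL = 16.8 Ω
X_C = 1/(ωC) = 13.9 Ω
Parallel: admittances add. Y = 1/(jωL) + jωC
Y = (0 + j0.0124) S
|Y| = 0.0124 S → |Z| = 1/|Y| = 80.8 Ω, ∠Z = −∠Y = -90.0°
I = V/|Z| = 1.35/80.8 = 16.7 mA

16.7 mA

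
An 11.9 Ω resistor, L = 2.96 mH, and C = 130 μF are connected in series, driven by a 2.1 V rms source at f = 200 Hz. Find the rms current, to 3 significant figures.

ω = 2πf = 1257 rad/s
X_L = ωL = 3.72 Ω
X_C = 1/(ωC) = 6.12 Ω
Net reactance X = X_L − X_C = -2.40 Ω
Z = 11.9 − j2.40 Ω
|Z| = √(11.9² + 2.40²) = 12.1 Ω
I = V/|Z| = 2.1/12.1 = 173 mA

173 mA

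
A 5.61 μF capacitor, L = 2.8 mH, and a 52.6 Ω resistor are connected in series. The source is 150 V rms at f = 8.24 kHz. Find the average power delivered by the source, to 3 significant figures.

ω = 2πf = 51770 rad/s
X_L = ωL = 145 Ω
X_C = 1/(ωC) = 3.44 Ω
Net reactance X = X_L − X_C = 142 Ω
Z = 52.6 + j142 Ω
|Z| = √(52.6² + 142²) = 151 Ω
∠Z = arctan(142/52.6) = 69.6°
I = V/|Z| = 993 mA
P = VI cos φ = 150 × 0.993 × cos(69.6°) = 51.9 W

51.9 W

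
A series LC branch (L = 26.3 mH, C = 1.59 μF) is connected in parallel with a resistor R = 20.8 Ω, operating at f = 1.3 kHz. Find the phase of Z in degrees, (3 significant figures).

ω = 2πf = 8168 rad/s
X_L = ωL = 215 Ω
X_C = 1/(ωC) = 77.0 Ω
Branch 1: Z₁ = R = 20.8 Ω
Branch 2 (series LC): Z₂ = j(X_L − X_C) = j138 Ω
Parallel: Z = Z₁Z₂/(Z₁+Z₂), |Z| = 20.6 Ω, ∠Z = 8.58°

8.58°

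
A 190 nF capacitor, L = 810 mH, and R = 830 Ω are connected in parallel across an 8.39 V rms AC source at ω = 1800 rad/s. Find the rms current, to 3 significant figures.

X_L = ωL = 1460 Ω
X_C = 1/(ωC) = 2920 Ω
Parallel: admittances add. Y = 1/R + 1/(jωL) + jωC
Y = (0.00120 − j0.000344) S
|Y| = 0.00125 S → |Z| = 1/|Y| = 798 Ω, ∠Z = −∠Y = 15.9°
I = V/|Z| = 8.39/798 = 10.5 mA

10.5 mA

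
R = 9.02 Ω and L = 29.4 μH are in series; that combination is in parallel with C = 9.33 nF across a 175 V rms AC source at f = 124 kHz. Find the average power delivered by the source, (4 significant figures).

ω = 2πf = 779100 rad/s
X_L = ωL = 22.91 Ω
X_C = 1/(ωC) = 137.6 Ω
Branch 1 (R+jX_L): Z₁ = 9.020 + j22.91 Ω, |Z₁| = 24.62 Ω
Branch 2 (−jX_C): Z₂ = −j137.6 Ω
Parallel: Z = Z₁Z₂/(Z₁+Z₂), |Z| = 29.44 Ω, ∠Z = 64.01°
I = V/|Z| = 5.943 A
P = VI cos φ = 175 × 5.943 × cos(64.01°) = 455.8 W

455.8 W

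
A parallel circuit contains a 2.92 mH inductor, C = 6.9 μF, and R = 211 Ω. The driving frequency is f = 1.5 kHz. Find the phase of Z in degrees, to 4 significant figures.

-80.62°

ω = 2πf = 9425 rad/s
X_L = ωL = 27.52 Ω
X_C = 1/(ωC) = 15.38 Ω
Parallel: admittances add. Y = 1/R + 1/(jωL) + jωC
Y = (0.004739 + j0.02869) S
|Y| = 0.02908 S → |Z| = 1/|Y| = 34.38 Ω, ∠Z = −∠Y = -80.62°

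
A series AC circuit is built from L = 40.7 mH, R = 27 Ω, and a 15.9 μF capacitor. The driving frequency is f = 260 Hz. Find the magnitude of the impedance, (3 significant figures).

38.9 Ω

ω = 2πf = 1634 rad/s
X_L = ωL = 66.5 Ω
X_C = 1/(ωC) = 38.5 Ω
Net reactance X = X_L − X_C = 28.0 Ω
Z = 27.0 + j28.0 Ω
|Z| = √(27.0² + 28.0²) = 38.9 Ω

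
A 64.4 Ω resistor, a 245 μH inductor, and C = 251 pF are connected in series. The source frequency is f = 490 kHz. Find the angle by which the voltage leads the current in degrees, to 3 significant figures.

-83.2°

ω = 2πf = 3.079e+06 rad/s
X_L = ωL = 754 Ω
X_C = 1/(ωC) = 1290 Ω
Net reactance X = X_L − X_C = -540 Ω
Z = 64.4 − j540 Ω
|Z| = √(64.4² + 540²) = 544 Ω
∠Z = arctan(-540/64.4) = -83.2°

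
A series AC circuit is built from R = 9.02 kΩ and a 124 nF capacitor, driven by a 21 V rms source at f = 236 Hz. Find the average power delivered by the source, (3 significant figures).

35.9 mW

ω = 2πf = 1483 rad/s
X_C = 1/(ωC) = 5440 Ω
Z = 9020 − j5440 Ω
|Z| = √(9020² + 5440²) = 10500 Ω
∠Z = arctan(-5440/9020) = -31.1°
I = V/|Z| = 1.99 mA
P = VI cos φ = 21 × 0.00199 × cos(-31.1°) = 35.9 mW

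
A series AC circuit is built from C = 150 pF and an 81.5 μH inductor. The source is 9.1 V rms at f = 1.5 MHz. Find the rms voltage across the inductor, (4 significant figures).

115.0 V

ω = 2πf = 9.425e+06 rad/s
X_L = ωL = 768.1 Ω
X_C = 1/(ωC) = 707.4 Ω
Net reactance X = X_L − X_C = 60.76 Ω
Z = j60.76 Ω
|Z| = √(0² + 60.76²) = 60.76 Ω
I = V/|Z| = 149.8 mA
V_L = I·|Z_L| = 0.1498 × 768.1 = 115.0 V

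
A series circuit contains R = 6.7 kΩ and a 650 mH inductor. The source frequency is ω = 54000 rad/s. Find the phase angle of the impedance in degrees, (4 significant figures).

79.19°

X_L = ωL = 35100 Ω
Z = 6700 + j35100 Ω
|Z| = √(6700² + 35100²) = 35730 Ω
∠Z = arctan(35100/6700) = 79.19°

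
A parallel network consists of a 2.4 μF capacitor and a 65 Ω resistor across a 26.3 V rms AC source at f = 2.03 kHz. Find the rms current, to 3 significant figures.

901 mA

ω = 2πf = 12750 rad/s
X_C = 1/(ωC) = 32.7 Ω
Parallel: admittances add. Y = 1/R + jωC
Y = (0.0154 + j0.0306) S
|Y| = 0.0343 S → |Z| = 1/|Y| = 29.2 Ω, ∠Z = −∠Y = -63.3°
I = V/|Z| = 26.3/29.2 = 901 mA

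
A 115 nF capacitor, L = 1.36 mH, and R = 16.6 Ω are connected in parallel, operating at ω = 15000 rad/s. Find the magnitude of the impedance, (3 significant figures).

X_L = ωL = 20.4 Ω
X_C = 1/(ωC) = 580 Ω
Parallel: admittances add. Y = 1/R + 1/(jωL) + jωC
Y = (0.0602 − j0.0473) S
|Y| = 0.0766 S → |Z| = 1/|Y| = 13.1 Ω, ∠Z = −∠Y = 38.1°

13.1 Ω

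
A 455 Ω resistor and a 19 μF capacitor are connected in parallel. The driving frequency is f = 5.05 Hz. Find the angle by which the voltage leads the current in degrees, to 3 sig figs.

ω = 2πf = 31.73 rad/s
X_C = 1/(ωC) = 1660 Ω
Parallel: admittances add. Y = 1/R + jωC
Y = (0.00220 + j0.000603) S
|Y| = 0.00228 S → |Z| = 1/|Y| = 439 Ω, ∠Z = −∠Y = -15.3°

-15.3°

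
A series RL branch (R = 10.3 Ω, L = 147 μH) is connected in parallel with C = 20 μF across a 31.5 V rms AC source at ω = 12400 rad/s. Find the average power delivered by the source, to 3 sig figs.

93.4 W

X_L = ωL = 1.82 Ω
X_C = 1/(ωC) = 4.03 Ω
Branch 1 (R+jX_L): Z₁ = 10.3 + j1.82 Ω, |Z₁| = 10.5 Ω
Branch 2 (−jX_C): Z₂ = −j4.03 Ω
Parallel: Z = Z₁Z₂/(Z₁+Z₂), |Z| = 4.00 Ω, ∠Z = -67.9°
I = V/|Z| = 7.87 A
P = VI cos φ = 31.5 × 7.87 × cos(-67.9°) = 93.4 W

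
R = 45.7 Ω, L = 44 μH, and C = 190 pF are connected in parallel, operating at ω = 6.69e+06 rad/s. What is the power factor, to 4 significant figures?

X_L = ωL = 294.4 Ω
X_C = 1/(ωC) = 786.7 Ω
Parallel: admittances add. Y = 1/R + 1/(jωL) + jωC
Y = (0.02188 − j0.002126) S
|Y| = 0.02198 S → |Z| = 1/|Y| = 45.49 Ω, ∠Z = −∠Y = 5.550°
cos φ = cos(5.550°) = 0.9953

0.9953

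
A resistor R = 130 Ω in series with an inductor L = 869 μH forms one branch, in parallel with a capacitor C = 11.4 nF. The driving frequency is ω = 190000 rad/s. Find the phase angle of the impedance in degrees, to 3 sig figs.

X_L = ωL = 165 Ω
X_C = 1/(ωC) = 462 Ω
Branch 1 (R+jX_L): Z₁ = 130 + j165 Ω, |Z₁| = 210 Ω
Branch 2 (−jX_C): Z₂ = −j462 Ω
Parallel: Z = Z₁Z₂/(Z₁+Z₂), |Z| = 300 Ω, ∠Z = 28.1°

28.1°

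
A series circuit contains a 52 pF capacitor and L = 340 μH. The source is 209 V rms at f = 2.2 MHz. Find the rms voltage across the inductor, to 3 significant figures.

ω = 2πf = 1.382e+07 rad/s
X_L = ωL = 4700 Ω
X_C = 1/(ωC) = 1390 Ω
Net reactance X = X_L − X_C = 3310 Ω
Z = j3310 Ω
|Z| = √(0² + 3310²) = 3310 Ω
I = V/|Z| = 63.2 mA
V_L = I·|Z_L| = 0.0632 × 4700 = 297 V

297 V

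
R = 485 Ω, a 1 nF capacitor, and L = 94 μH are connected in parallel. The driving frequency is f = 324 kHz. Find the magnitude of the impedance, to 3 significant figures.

ω = 2πf = 2.036e+06 rad/s
X_L = ωL = 191 Ω
X_C = 1/(ωC) = 491 Ω
Parallel: admittances add. Y = 1/R + 1/(jωL) + jωC
Y = (0.00206 − j0.00319) S
|Y| = 0.00380 S → |Z| = 1/|Y| = 263 Ω, ∠Z = −∠Y = 57.1°

263 Ω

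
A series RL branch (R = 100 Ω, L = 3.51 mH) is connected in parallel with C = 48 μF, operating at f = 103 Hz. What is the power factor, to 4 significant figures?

0.3083

ω = 2πf = 647.2 rad/s
X_L = ωL = 2.272 Ω
X_C = 1/(ωC) = 32.19 Ω
Branch 1 (R+jX_L): Z₁ = 100.0 + j2.272 Ω, |Z₁| = 100.0 Ω
Branch 2 (−jX_C): Z₂ = −j32.19 Ω
Parallel: Z = Z₁Z₂/(Z₁+Z₂), |Z| = 30.85 Ω, ∠Z = -72.04°
cos φ = cos(-72.04°) = 0.3083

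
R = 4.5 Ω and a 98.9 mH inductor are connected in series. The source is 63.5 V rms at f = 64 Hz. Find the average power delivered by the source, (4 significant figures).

ω = 2πf = 402.1 rad/s
X_L = ωL = 39.77 Ω
Z = 4.500 + j39.77 Ω
|Z| = √(4.500² + 39.77²) = 40.02 Ω
∠Z = arctan(39.77/4.500) = 83.54°
I = V/|Z| = 1.587 A
P = VI cos φ = 63.5 × 1.587 × cos(83.54°) = 11.33 W

11.33 W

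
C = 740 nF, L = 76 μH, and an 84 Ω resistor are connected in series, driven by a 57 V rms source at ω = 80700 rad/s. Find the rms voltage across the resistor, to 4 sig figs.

56.55 V

X_L = ωL = 6.133 Ω
X_C = 1/(ωC) = 16.75 Ω
Net reactance X = X_L − X_C = -10.61 Ω
Z = 84.00 − j10.61 Ω
|Z| = √(84.00² + 10.61²) = 84.67 Ω
I = V/|Z| = 673.2 mA
V_R = I·|Z_R| = 0.6732 × 84.00 = 56.55 V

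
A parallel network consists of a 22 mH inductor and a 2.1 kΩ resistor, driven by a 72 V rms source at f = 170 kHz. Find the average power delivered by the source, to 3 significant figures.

ω = 2πf = 1.068e+06 rad/s
X_L = ωL = 23500 Ω
Parallel: admittances add. Y = 1/R + 1/(jωL)
Y = (0.000476 − j4.26e-05) S
|Y| = 0.000478 S → |Z| = 1/|Y| = 2090 Ω, ∠Z = −∠Y = 5.11°
I = V/|Z| = 34.4 mA
P = VI cos φ = 72 × 0.0344 × cos(5.11°) = 2.47 W

2.47 W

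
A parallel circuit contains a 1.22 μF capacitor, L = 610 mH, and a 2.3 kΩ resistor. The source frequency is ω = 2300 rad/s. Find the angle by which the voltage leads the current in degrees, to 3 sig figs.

-78.3°

X_L = ωL = 1400 Ω
X_C = 1/(ωC) = 356 Ω
Parallel: admittances add. Y = 1/R + 1/(jωL) + jωC
Y = (0.000435 + j0.00209) S
|Y| = 0.00214 S → |Z| = 1/|Y| = 468 Ω, ∠Z = −∠Y = -78.3°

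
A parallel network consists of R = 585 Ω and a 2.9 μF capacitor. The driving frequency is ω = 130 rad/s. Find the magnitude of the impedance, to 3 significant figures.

571 Ω

X_C = 1/(ωC) = 2650 Ω
Parallel: admittances add. Y = 1/R + jωC
Y = (0.00171 + j0.000377) S
|Y| = 0.00175 S → |Z| = 1/|Y| = 571 Ω, ∠Z = −∠Y = -12.4°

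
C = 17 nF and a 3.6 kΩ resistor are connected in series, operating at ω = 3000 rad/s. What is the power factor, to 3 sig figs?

X_C = 1/(ωC) = 19600 Ω
Z = 3600 − j19600 Ω
|Z| = √(3600² + 19600²) = 19900 Ω
∠Z = arctan(-19600/3600) = -79.6°
cos φ = cos(-79.6°) = 0.181

0.181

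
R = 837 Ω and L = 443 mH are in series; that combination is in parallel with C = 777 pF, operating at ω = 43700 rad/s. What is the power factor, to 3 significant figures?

X_L = ωL = 19400 Ω
X_C = 1/(ωC) = 29500 Ω
Branch 1 (R+jX_L): Z₁ = 837 + j19400 Ω, |Z₁| = 19400 Ω
Branch 2 (−jX_C): Z₂ = −j29500 Ω
Parallel: Z = Z₁Z₂/(Z₁+Z₂), |Z| = 56400 Ω, ∠Z = 82.8°
cos φ = cos(82.8°) = 0.126

0.126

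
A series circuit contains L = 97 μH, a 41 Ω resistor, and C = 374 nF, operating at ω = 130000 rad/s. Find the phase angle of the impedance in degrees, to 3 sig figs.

X_L = ωL = 12.6 Ω
X_C = 1/(ωC) = 20.6 Ω
Net reactance X = X_L − X_C = -7.96 Ω
Z = 41.0 − j7.96 Ω
|Z| = √(41.0² + 7.96²) = 41.8 Ω
∠Z = arctan(-7.96/41.0) = -11.0°

-11.0°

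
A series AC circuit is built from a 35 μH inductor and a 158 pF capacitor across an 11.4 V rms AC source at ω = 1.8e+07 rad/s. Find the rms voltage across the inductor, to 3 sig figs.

25.8 V

X_L = ωL = 630 Ω
X_C = 1/(ωC) = 352 Ω
Net reactance X = X_L − X_C = 278 Ω
Z = j278 Ω
|Z| = √(0² + 278²) = 278 Ω
I = V/|Z| = 41.0 mA
V_L = I·|Z_L| = 0.0410 × 630 = 25.8 V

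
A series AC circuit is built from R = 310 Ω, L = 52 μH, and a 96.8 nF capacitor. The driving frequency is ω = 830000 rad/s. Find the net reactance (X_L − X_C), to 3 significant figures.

30.7 Ω

X_L = ωL = 43.2 Ω
X_C = 1/(ωC) = 12.4 Ω
X = 43.2 − 12.4 = 30.7 Ω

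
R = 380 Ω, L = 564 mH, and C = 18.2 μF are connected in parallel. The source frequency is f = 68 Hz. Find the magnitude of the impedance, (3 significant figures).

ω = 2πf = 427.3 rad/s
X_L = ωL = 241 Ω
X_C = 1/(ωC) = 129 Ω
Parallel: admittances add. Y = 1/R + 1/(jωL) + jωC
Y = (0.00263 + j0.00363) S
|Y| = 0.00448 S → |Z| = 1/|Y| = 223 Ω, ∠Z = −∠Y = -54.0°

223 Ω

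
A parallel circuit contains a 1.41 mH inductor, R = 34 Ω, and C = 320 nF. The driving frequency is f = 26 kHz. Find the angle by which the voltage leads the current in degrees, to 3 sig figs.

-58.5°

ω = 2πf = 163400 rad/s
X_L = ωL = 230 Ω
X_C = 1/(ωC) = 19.1 Ω
Parallel: admittances add. Y = 1/R + 1/(jωL) + jωC
Y = (0.0294 + j0.0479) S
|Y| = 0.0562 S → |Z| = 1/|Y| = 17.8 Ω, ∠Z = −∠Y = -58.5°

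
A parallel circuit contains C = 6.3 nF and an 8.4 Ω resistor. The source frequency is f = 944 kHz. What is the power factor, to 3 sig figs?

0.954

ω = 2πf = 5.931e+06 rad/s
X_C = 1/(ωC) = 26.8 Ω
Parallel: admittances add. Y = 1/R + jωC
Y = (0.119 + j0.0374) S
|Y| = 0.125 S → |Z| = 1/|Y| = 8.01 Ω, ∠Z = −∠Y = -17.4°
cos φ = cos(-17.4°) = 0.954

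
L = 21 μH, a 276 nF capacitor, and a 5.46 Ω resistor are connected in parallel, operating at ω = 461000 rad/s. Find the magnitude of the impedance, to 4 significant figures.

X_L = ωL = 9.681 Ω
X_C = 1/(ωC) = 7.859 Ω
Parallel: admittances add. Y = 1/R + 1/(jωL) + jωC
Y = (0.1832 + j0.02394) S
|Y| = 0.1847 S → |Z| = 1/|Y| = 5.414 Ω, ∠Z = −∠Y = -7.447°

5.414 Ω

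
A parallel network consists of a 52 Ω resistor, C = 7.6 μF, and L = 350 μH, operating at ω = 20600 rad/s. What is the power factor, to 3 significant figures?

0.733

X_L = ωL = 7.21 Ω
X_C = 1/(ωC) = 6.39 Ω
Parallel: admittances add. Y = 1/R + 1/(jωL) + jωC
Y = (0.0192 + j0.0179) S
|Y| = 0.0262 S → |Z| = 1/|Y| = 38.1 Ω, ∠Z = −∠Y = -42.9°
cos φ = cos(-42.9°) = 0.733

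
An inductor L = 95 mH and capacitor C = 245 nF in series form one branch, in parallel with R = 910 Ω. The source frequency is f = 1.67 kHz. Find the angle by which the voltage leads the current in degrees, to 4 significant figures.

ω = 2πf = 10490 rad/s
X_L = ωL = 996.8 Ω
X_C = 1/(ωC) = 389.0 Ω
Branch 1: Z₁ = R = 910.0 Ω
Branch 2 (series LC): Z₂ = j(X_L − X_C) = j607.8 Ω
Parallel: Z = Z₁Z₂/(Z₁+Z₂), |Z| = 505.5 Ω, ∠Z = 56.26°

56.26°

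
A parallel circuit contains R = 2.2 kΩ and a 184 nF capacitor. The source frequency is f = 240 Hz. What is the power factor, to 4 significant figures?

0.8535

ω = 2πf = 1508 rad/s
X_C = 1/(ωC) = 3604 Ω
Parallel: admittances add. Y = 1/R + jωC
Y = (0.0004545 + j0.0002775) S
|Y| = 0.0005325 S → |Z| = 1/|Y| = 1878 Ω, ∠Z = −∠Y = -31.40°
cos φ = cos(-31.40°) = 0.8535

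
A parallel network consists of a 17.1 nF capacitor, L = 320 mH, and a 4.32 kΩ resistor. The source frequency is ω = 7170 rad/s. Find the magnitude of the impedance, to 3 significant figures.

X_L = ωL = 2290 Ω
X_C = 1/(ωC) = 8160 Ω
Parallel: admittances add. Y = 1/R + 1/(jωL) + jωC
Y = (0.000231 − j0.000313) S
|Y| = 0.000389 S → |Z| = 1/|Y| = 2570 Ω, ∠Z = −∠Y = 53.5°

2570 Ω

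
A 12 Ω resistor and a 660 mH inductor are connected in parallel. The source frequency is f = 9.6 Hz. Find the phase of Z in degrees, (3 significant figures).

ω = 2πf = 60.32 rad/s
X_L = ωL = 39.8 Ω
Parallel: admittances add. Y = 1/R + 1/(jωL)
Y = (0.0833 − j0.0251) S
|Y| = 0.0870 S → |Z| = 1/|Y| = 11.5 Ω, ∠Z = −∠Y = 16.8°

16.8°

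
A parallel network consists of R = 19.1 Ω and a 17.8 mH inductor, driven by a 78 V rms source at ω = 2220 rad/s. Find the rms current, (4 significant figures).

X_L = ωL = 39.52 Ω
Parallel: admittances add. Y = 1/R + 1/(jωL)
Y = (0.05236 − j0.02531) S
|Y| = 0.05815 S → |Z| = 1/|Y| = 17.20 Ω, ∠Z = −∠Y = 25.80°
I = V/|Z| = 78/17.20 = 4.536 A

4.536 A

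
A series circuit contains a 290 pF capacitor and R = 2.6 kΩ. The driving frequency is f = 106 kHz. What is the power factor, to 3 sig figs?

ω = 2πf = 666000 rad/s
X_C = 1/(ωC) = 5180 Ω
Z = 2600 − j5180 Ω
|Z| = √(2600² + 5180²) = 5790 Ω
∠Z = arctan(-5180/2600) = -63.3°
cos φ = cos(-63.3°) = 0.449

0.449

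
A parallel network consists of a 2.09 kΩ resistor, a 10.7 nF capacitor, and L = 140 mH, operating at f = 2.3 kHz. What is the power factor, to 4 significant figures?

ω = 2πf = 14450 rad/s
X_L = ωL = 2023 Ω
X_C = 1/(ωC) = 6467 Ω
Parallel: admittances add. Y = 1/R + 1/(jωL) + jωC
Y = (0.0004785 − j0.0003396) S
|Y| = 0.0005868 S → |Z| = 1/|Y| = 1704 Ω, ∠Z = −∠Y = 35.37°
cos φ = cos(35.37°) = 0.8154

0.8154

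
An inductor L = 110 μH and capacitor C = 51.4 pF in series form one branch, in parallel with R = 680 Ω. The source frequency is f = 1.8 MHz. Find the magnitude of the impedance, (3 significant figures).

ω = 2πf = 1.131e+07 rad/s
X_L = ωL = 1240 Ω
X_C = 1/(ωC) = 1720 Ω
Branch 1: Z₁ = R = 680 Ω
Branch 2 (series LC): Z₂ = j(X_L − X_C) = −j476 Ω
Parallel: Z = Z₁Z₂/(Z₁+Z₂), |Z| = 390 Ω, ∠Z = -55.0°

390 Ω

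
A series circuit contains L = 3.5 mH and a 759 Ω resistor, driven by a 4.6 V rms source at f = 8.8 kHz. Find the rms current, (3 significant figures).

5.87 mA

ω = 2πf = 55290 rad/s
X_L = ωL = 194 Ω
Z = 759 + j194 Ω
|Z| = √(759² + 194²) = 783 Ω
I = V/|Z| = 4.6/783 = 5.87 mA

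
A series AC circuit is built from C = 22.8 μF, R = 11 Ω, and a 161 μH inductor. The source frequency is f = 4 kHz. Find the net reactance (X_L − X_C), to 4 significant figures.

2.301 Ω

ω = 2πf = 25130 rad/s
X_L = ωL = 4.046 Ω
X_C = 1/(ωC) = 1.745 Ω
X = 4.046 − 1.745 = 2.301 Ω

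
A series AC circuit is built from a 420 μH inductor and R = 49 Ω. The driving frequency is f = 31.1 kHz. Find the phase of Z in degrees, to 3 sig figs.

59.2°

ω = 2πf = 195400 rad/s
X_L = ωL = 82.1 Ω
Z = 49.0 + j82.1 Ω
|Z| = √(49.0² + 82.1²) = 95.6 Ω
∠Z = arctan(82.1/49.0) = 59.2°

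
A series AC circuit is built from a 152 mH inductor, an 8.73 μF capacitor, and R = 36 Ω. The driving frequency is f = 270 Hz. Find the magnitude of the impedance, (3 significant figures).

194 Ω

ω = 2πf = 1696 rad/s
X_L = ωL = 258 Ω
X_C = 1/(ωC) = 67.5 Ω
Net reactance X = X_L − X_C = 190 Ω
Z = 36.0 + j190 Ω
|Z| = √(36.0² + 190²) = 194 Ω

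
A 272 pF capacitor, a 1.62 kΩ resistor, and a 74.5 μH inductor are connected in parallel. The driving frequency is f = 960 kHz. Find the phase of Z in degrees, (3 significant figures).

ω = 2πf = 6.032e+06 rad/s
X_L = ωL = 449 Ω
X_C = 1/(ωC) = 610 Ω
Parallel: admittances add. Y = 1/R + 1/(jωL) + jωC
Y = (0.000617 − j0.000585) S
|Y| = 0.000850 S → |Z| = 1/|Y| = 1180 Ω, ∠Z = −∠Y = 43.4°

43.4°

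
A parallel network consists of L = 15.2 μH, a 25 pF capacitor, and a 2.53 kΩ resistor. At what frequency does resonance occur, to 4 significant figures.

8.164 MHz

ω₀ = 1/√(LC) = 1/√(1.52e-05 × 2.5e-11) = 5.13e+07 rad/s
f₀ = ω₀/(2π) = 8.164 MHz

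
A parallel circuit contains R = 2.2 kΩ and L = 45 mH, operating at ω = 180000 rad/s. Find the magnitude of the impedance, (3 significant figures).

2120 Ω

X_L = ωL = 8100 Ω
Parallel: admittances add. Y = 1/R + 1/(jωL)
Y = (0.000455 − j0.000123) S
|Y| = 0.000471 S → |Z| = 1/|Y| = 2120 Ω, ∠Z = −∠Y = 15.2°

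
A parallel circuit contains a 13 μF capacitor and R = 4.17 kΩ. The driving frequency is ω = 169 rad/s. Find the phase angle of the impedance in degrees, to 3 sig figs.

-83.8°

X_C = 1/(ωC) = 455 Ω
Parallel: admittances add. Y = 1/R + jωC
Y = (0.000240 + j0.00220) S
|Y| = 0.00221 S → |Z| = 1/|Y| = 452 Ω, ∠Z = −∠Y = -83.8°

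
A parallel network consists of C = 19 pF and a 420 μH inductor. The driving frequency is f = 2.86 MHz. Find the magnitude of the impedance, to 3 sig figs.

ω = 2πf = 1.797e+07 rad/s
X_L = ωL = 7550 Ω
X_C = 1/(ωC) = 2930 Ω
Parallel: admittances add. Y = 1/(jωL) + jωC
Y = (0 + j0.000209) S
|Y| = 0.000209 S → |Z| = 1/|Y| = 4790 Ω, ∠Z = −∠Y = -90.0°

4790 Ω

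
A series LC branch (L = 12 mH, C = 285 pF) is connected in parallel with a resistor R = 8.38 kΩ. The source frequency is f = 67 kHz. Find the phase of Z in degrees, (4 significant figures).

ω = 2πf = 421000 rad/s
X_L = ωL = 5052 Ω
X_C = 1/(ωC) = 8335 Ω
Branch 1: Z₁ = R = 8380 Ω
Branch 2 (series LC): Z₂ = j(X_L − X_C) = −j3283 Ω
Parallel: Z = Z₁Z₂/(Z₁+Z₂), |Z| = 3057 Ω, ∠Z = -68.61°

-68.61°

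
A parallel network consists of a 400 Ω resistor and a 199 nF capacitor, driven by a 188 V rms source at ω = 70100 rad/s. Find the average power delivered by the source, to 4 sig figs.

X_C = 1/(ωC) = 71.69 Ω
Parallel: admittances add. Y = 1/R + jωC
Y = (0.002500 + j0.01395) S
|Y| = 0.01417 S → |Z| = 1/|Y| = 70.56 Ω, ∠Z = −∠Y = -79.84°
I = V/|Z| = 2.664 A
P = VI cos φ = 188 × 2.664 × cos(-79.84°) = 88.36 W

88.36 W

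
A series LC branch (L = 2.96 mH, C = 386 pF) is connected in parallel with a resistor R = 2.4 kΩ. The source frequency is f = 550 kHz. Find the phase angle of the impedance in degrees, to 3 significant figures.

14.2°

ω = 2πf = 3.456e+06 rad/s
X_L = ωL = 10200 Ω
X_C = 1/(ωC) = 750 Ω
Branch 1: Z₁ = R = 2400 Ω
Branch 2 (series LC): Z₂ = j(X_L − X_C) = j9480 Ω
Parallel: Z = Z₁Z₂/(Z₁+Z₂), |Z| = 2330 Ω, ∠Z = 14.2°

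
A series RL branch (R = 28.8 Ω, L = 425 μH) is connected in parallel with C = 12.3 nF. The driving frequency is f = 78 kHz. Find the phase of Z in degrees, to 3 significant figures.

ω = 2πf = 490100 rad/s
X_L = ωL = 208 Ω
X_C = 1/(ωC) = 166 Ω
Branch 1 (R+jX_L): Z₁ = 28.8 + j208 Ω, |Z₁| = 210 Ω
Branch 2 (−jX_C): Z₂ = −j166 Ω
Parallel: Z = Z₁Z₂/(Z₁+Z₂), |Z| = 681 Ω, ∠Z = -63.7°

-63.7°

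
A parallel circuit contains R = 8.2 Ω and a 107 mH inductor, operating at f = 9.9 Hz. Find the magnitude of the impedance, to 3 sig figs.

5.17 Ω

ω = 2πf = 62.20 rad/s
X_L = ωL = 6.66 Ω
Parallel: admittances add. Y = 1/R + 1/(jωL)
Y = (0.122 − j0.150) S
|Y| = 0.194 S → |Z| = 1/|Y| = 5.17 Ω, ∠Z = −∠Y = 50.9°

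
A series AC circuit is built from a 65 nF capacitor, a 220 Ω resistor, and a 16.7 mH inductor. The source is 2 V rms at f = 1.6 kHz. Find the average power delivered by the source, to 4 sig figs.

ω = 2πf = 10050 rad/s
X_L = ωL = 167.9 Ω
X_C = 1/(ωC) = 1530 Ω
Net reactance X = X_L − X_C = -1362 Ω
Z = 220.0 − j1362 Ω
|Z| = √(220.0² + 1362²) = 1380 Ω
∠Z = arctan(-1362/220.0) = -80.83°
I = V/|Z| = 1.449 mA
P = VI cos φ = 2 × 0.001449 × cos(-80.83°) = 462.0 μW

462.0 μW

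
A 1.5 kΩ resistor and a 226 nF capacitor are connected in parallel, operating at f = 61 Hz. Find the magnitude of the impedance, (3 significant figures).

1490 Ω

ω = 2πf = 383.3 rad/s
X_C = 1/(ωC) = 11500 Ω
Parallel: admittances add. Y = 1/R + jωC
Y = (0.000667 + j8.66e-05) S
|Y| = 0.000672 S → |Z| = 1/|Y| = 1490 Ω, ∠Z = −∠Y = -7.40°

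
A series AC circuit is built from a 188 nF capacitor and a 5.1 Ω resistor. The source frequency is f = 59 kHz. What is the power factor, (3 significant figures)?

0.335

ω = 2πf = 370700 rad/s
X_C = 1/(ωC) = 14.3 Ω
Z = 5.10 − j14.3 Ω
|Z| = √(5.10² + 14.3²) = 15.2 Ω
∠Z = arctan(-14.3/5.10) = -70.4°
cos φ = cos(-70.4°) = 0.335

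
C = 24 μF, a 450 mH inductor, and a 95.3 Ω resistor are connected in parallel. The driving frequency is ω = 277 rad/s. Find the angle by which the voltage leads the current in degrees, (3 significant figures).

7.46°

X_L = ωL = 125 Ω
X_C = 1/(ωC) = 150 Ω
Parallel: admittances add. Y = 1/R + 1/(jωL) + jωC
Y = (0.0105 − j0.00137) S
|Y| = 0.0106 S → |Z| = 1/|Y| = 94.5 Ω, ∠Z = −∠Y = 7.46°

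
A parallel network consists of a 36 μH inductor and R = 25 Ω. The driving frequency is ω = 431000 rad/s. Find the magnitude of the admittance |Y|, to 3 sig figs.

75.9 mS

X_L = ωL = 15.5 Ω
Parallel: admittances add. Y = 1/R + 1/(jωL)
Y = (0.0400 − j0.0644) S
|Y| = 0.0759 S → |Z| = 1/|Y| = 13.2 Ω, ∠Z = −∠Y = 58.2°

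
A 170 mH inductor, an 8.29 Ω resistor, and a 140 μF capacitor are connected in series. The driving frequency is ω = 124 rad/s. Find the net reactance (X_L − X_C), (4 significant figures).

X_L = ωL = 21.08 Ω
X_C = 1/(ωC) = 57.60 Ω
X = 21.08 − 57.60 = -36.52 Ω

-36.52 Ω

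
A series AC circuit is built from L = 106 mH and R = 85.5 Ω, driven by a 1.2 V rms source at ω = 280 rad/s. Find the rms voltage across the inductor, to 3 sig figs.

0.394 V

X_L = ωL = 29.7 Ω
Z = 85.5 + j29.7 Ω
|Z| = √(85.5² + 29.7²) = 90.5 Ω
I = V/|Z| = 13.3 mA
V_L = I·|Z_L| = 0.0133 × 29.7 = 0.394 V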